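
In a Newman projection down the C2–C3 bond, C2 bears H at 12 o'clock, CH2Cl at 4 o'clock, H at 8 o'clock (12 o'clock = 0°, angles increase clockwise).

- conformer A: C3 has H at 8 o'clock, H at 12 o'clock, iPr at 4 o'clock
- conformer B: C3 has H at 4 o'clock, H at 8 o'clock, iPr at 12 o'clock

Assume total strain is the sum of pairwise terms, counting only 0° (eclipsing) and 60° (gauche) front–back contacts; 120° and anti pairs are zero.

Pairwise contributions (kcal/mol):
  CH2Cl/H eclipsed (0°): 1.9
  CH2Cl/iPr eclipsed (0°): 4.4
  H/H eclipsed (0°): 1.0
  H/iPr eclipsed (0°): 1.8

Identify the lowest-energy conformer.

B

A (eclipsed): H–H eclipsed, CH2Cl–iPr eclipsed, H–H eclipsed; 1.0 + 4.4 + 1.0 = 6.4 kcal/mol.
B (eclipsed): H–iPr eclipsed, CH2Cl–H eclipsed, H–H eclipsed; 1.8 + 1.9 + 1.0 = 4.7 kcal/mol.
B has the lowest total (4.7 kcal/mol).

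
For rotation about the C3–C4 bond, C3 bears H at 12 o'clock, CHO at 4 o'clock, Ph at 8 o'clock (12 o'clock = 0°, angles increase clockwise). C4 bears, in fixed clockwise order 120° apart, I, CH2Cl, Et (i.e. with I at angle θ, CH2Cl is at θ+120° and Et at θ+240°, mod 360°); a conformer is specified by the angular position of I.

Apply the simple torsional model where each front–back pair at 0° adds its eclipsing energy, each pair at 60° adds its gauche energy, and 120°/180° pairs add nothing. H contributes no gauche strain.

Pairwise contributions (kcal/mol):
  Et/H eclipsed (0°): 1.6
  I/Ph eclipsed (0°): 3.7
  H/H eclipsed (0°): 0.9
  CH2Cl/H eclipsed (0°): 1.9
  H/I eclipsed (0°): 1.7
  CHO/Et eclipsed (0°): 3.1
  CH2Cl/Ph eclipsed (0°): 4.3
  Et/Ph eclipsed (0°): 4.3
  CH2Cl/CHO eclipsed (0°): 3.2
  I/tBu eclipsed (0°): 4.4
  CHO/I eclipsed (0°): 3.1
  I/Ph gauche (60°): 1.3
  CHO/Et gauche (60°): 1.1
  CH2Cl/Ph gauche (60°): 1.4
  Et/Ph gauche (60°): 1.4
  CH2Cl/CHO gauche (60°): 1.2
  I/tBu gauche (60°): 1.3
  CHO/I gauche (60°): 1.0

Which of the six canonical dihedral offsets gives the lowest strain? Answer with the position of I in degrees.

180°

I at 0° (eclipsed): H(0°)/I(0°) eclipsed 1.7; CHO(120°)/CH2Cl(120°) eclipsed 3.2; Ph(240°)/Et(240°) eclipsed 4.3 → 9.2 kcal/mol.
I at 60° (staggered): CHO(120°)/I(60°) gauche 1.0; CHO(120°)/CH2Cl(180°) gauche 1.2; Ph(240°)/CH2Cl(180°) gauche 1.4; Ph(240°)/Et(300°) gauche 1.4 → 5.0 kcal/mol.
I at 120° (eclipsed): H(0°)/Et(0°) eclipsed 1.6; CHO(120°)/I(120°) eclipsed 3.1; Ph(240°)/CH2Cl(240°) eclipsed 4.3 → 9.0 kcal/mol.
I at 180° (staggered): CHO(120°)/I(180°) gauche 1.0; CHO(120°)/Et(60°) gauche 1.1; Ph(240°)/I(180°) gauche 1.3; Ph(240°)/CH2Cl(300°) gauche 1.4 → 4.8 kcal/mol.
I at 240° (eclipsed): H(0°)/CH2Cl(0°) eclipsed 1.9; CHO(120°)/Et(120°) eclipsed 3.1; Ph(240°)/I(240°) eclipsed 3.7 → 8.7 kcal/mol.
I at 300° (staggered): CHO(120°)/CH2Cl(60°) gauche 1.2; CHO(120°)/Et(180°) gauche 1.1; Ph(240°)/I(300°) gauche 1.3; Ph(240°)/Et(180°) gauche 1.4 → 5.0 kcal/mol.
The minimum (4.8 kcal/mol) occurs with I at 180°.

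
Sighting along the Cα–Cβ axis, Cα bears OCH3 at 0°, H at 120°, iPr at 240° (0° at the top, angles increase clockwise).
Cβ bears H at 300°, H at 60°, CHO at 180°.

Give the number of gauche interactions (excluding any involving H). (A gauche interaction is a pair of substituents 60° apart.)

1

Non-H gauche pairs: iPr(240°)/CHO(180°) — 1 interaction.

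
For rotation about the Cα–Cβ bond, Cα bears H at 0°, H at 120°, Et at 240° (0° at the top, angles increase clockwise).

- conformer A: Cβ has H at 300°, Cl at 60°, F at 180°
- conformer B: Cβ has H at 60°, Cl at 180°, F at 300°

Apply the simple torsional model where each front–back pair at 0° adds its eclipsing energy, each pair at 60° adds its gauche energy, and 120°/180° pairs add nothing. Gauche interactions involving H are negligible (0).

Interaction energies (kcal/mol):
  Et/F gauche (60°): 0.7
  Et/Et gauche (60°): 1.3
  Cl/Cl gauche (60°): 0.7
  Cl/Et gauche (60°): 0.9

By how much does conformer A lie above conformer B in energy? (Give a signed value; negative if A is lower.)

-0.9 kcal/mol

A (staggered): Et–F gauche; 0.7 = 0.7 kcal/mol.
B (staggered): Et–Cl gauche, Et–F gauche; 0.9 + 0.7 = 1.6 kcal/mol.
E(A) − E(B) = 0.7 − 1.6 = -0.9 kcal/mol.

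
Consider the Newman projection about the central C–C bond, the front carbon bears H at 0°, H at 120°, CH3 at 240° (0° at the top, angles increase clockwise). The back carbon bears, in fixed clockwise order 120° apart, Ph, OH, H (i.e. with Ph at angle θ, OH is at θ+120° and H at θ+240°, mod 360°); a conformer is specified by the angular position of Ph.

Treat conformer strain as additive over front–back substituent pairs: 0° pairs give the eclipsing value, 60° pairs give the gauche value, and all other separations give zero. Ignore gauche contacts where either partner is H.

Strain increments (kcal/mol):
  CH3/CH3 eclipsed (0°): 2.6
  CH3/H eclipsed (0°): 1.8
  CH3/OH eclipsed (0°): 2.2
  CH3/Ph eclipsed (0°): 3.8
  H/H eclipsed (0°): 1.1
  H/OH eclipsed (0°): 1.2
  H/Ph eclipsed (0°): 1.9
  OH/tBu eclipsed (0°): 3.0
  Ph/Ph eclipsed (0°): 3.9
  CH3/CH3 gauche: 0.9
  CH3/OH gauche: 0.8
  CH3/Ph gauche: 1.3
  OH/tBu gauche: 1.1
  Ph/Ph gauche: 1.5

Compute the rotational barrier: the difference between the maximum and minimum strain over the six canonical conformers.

5.3 kcal/mol

Ph at 0° is eclipsed. H at 0° is eclipsed with Ph at 0° (1.9); H at 120° is eclipsed with OH at 120° (1.2); CH3 at 240° is eclipsed with H at 240° (1.8). Total 4.9 kcal/mol.
Ph at 60° is staggered. CH3 at 240° is gauche with OH at 180° (0.8). Total 0.8 kcal/mol.
Ph at 120° is eclipsed. H at 0° is eclipsed with H at 0° (1.1); H at 120° is eclipsed with Ph at 120° (1.9); CH3 at 240° is eclipsed with OH at 240° (2.2). Total 5.2 kcal/mol.
Ph at 180° is staggered. CH3 at 240° is gauche with Ph at 180° (1.3); CH3 at 240° is gauche with OH at 300° (0.8). Total 2.1 kcal/mol.
Ph at 240° is eclipsed. H at 0° is eclipsed with OH at 0° (1.2); H at 120° is eclipsed with H at 120° (1.1); CH3 at 240° is eclipsed with Ph at 240° (3.8). Total 6.1 kcal/mol.
Ph at 300° is staggered. CH3 at 240° is gauche with Ph at 300° (1.3). Total 1.3 kcal/mol.
Max at 240° (6.1 kcal/mol), min at 60° (0.8 kcal/mol); barrier = 5.3 kcal/mol.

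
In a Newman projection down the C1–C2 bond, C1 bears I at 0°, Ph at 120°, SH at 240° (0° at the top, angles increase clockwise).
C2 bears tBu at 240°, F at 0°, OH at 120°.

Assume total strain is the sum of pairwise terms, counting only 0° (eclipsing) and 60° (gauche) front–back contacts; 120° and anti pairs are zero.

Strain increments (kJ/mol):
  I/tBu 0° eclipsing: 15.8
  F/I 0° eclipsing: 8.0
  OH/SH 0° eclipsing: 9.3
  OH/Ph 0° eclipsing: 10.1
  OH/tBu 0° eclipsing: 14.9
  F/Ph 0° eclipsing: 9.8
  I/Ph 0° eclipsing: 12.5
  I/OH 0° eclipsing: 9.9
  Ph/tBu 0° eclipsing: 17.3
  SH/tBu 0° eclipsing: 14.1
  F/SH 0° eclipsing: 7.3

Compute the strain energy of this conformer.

This conformer is eclipsed. I at 0° is eclipsed with F at 0° (8.0); Ph at 120° is eclipsed with OH at 120° (10.1); SH at 240° is eclipsed with tBu at 240° (14.1). Total 32.2 kJ/mol.

32.2 kJ/mol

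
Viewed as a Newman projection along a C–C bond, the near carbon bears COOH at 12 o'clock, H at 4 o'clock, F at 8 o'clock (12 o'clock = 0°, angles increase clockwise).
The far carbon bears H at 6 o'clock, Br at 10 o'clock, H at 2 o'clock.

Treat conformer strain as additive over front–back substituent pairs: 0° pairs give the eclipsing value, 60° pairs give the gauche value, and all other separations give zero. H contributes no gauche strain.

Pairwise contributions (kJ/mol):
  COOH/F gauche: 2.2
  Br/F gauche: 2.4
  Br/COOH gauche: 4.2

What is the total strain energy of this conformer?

This conformer (staggered): COOH–Br gauche, F–Br gauche; 4.2 + 2.4 = 6.6 kJ/mol.

6.6 kJ/mol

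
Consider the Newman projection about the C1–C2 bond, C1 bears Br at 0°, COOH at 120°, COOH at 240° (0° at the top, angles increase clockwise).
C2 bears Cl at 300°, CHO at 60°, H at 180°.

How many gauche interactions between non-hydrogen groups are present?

Non-H gauche pairs: Br(0°)/Cl(300°); Br(0°)/CHO(60°); COOH(120°)/CHO(60°); COOH(240°)/Cl(300°) — 4 interactions.

4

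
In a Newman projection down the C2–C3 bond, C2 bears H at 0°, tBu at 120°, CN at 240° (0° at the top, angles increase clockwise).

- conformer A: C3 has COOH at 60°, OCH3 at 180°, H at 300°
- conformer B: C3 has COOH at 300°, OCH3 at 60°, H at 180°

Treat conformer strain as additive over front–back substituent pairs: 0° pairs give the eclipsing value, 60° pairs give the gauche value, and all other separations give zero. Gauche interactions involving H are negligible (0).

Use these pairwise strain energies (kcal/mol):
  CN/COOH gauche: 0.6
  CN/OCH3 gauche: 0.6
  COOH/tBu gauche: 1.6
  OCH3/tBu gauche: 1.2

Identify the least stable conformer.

A

A (staggered): tBu(120°)/COOH(60°) gauche 1.6; tBu(120°)/OCH3(180°) gauche 1.2; CN(240°)/OCH3(180°) gauche 0.6 → 3.4 kcal/mol.
B (staggered): tBu(120°)/OCH3(60°) gauche 1.2; CN(240°)/COOH(300°) gauche 0.6 → 1.8 kcal/mol.
A has the highest total (3.4 kcal/mol).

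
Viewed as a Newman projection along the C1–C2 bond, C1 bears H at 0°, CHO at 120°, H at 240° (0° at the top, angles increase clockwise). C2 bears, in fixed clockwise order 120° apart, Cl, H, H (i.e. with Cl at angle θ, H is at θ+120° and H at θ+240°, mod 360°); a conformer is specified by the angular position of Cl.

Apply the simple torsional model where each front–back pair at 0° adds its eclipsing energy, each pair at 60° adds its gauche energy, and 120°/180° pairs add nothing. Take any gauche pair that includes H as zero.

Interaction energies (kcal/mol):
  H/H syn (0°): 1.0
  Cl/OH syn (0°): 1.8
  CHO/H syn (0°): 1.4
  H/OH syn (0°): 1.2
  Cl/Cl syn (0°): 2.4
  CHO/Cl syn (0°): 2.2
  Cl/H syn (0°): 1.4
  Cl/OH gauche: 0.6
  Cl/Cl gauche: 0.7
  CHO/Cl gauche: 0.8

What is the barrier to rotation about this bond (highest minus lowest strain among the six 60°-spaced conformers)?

4.2 kcal/mol

Cl at 0° (eclipsed): H–Cl eclipsed, CHO–H eclipsed, H–H eclipsed; 1.4 + 1.4 + 1.0 = 3.8 kcal/mol.
Cl at 60° (staggered): CHO–Cl gauche; 0.8 = 0.8 kcal/mol.
Cl at 120° (eclipsed): H–H eclipsed, CHO–Cl eclipsed, H–H eclipsed; 1.0 + 2.2 + 1.0 = 4.2 kcal/mol.
Cl at 180° (staggered): CHO–Cl gauche; 0.8 = 0.8 kcal/mol.
Cl at 240° (eclipsed): H–H eclipsed, CHO–H eclipsed, H–Cl eclipsed; 1.0 + 1.4 + 1.4 = 3.8 kcal/mol.
Cl at 300° (staggered): no non-H gauche contacts → 0.0 kcal/mol.
Max at 120° (4.2 kcal/mol), min at 300° (0.0 kcal/mol); barrier = 4.2 kcal/mol.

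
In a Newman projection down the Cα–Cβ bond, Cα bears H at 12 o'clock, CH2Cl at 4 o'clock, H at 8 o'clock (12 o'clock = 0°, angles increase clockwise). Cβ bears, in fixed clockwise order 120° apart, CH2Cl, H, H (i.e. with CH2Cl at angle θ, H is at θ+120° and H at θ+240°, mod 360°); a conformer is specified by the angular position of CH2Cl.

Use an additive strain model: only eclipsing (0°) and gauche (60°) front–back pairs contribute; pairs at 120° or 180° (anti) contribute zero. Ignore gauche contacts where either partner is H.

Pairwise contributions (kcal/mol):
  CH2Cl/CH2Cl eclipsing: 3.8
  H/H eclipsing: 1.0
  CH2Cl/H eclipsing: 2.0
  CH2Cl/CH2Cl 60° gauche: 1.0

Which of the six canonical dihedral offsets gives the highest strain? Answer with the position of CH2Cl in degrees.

CH2Cl at 0° (eclipsed): H–CH2Cl eclipsed, CH2Cl–H eclipsed, H–H eclipsed; 2.0 + 2.0 + 1.0 = 5.0 kcal/mol.
CH2Cl at 60° (staggered): CH2Cl–CH2Cl gauche; 1.0 = 1.0 kcal/mol.
CH2Cl at 120° (eclipsed): H–H eclipsed, CH2Cl–CH2Cl eclipsed, H–H eclipsed; 1.0 + 3.8 + 1.0 = 5.8 kcal/mol.
CH2Cl at 180° (staggered): CH2Cl–CH2Cl gauche; 1.0 = 1.0 kcal/mol.
CH2Cl at 240° (eclipsed): H–H eclipsed, CH2Cl–H eclipsed, H–CH2Cl eclipsed; 1.0 + 2.0 + 2.0 = 5.0 kcal/mol.
CH2Cl at 300° (staggered): no non-H gauche contacts → 0.0 kcal/mol.
The maximum (5.8 kcal/mol) occurs with CH2Cl at 120°.

120°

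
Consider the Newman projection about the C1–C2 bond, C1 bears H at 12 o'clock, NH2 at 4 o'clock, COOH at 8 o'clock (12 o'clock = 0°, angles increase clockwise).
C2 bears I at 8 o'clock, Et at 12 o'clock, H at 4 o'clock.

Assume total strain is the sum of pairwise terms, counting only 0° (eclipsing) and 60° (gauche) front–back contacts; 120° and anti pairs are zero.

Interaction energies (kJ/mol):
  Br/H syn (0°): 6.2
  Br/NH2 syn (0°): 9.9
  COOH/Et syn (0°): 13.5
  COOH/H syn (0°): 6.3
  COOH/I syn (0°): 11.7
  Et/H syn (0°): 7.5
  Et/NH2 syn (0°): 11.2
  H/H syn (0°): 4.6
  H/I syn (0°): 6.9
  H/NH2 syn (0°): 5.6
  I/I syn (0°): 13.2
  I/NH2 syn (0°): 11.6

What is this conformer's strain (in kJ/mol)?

This conformer is eclipsed. H at 0° is eclipsed with Et at 0° (7.5); NH2 at 120° is eclipsed with H at 120° (5.6); COOH at 240° is eclipsed with I at 240° (11.7). Total 24.8 kJ/mol.

24.8 kJ/mol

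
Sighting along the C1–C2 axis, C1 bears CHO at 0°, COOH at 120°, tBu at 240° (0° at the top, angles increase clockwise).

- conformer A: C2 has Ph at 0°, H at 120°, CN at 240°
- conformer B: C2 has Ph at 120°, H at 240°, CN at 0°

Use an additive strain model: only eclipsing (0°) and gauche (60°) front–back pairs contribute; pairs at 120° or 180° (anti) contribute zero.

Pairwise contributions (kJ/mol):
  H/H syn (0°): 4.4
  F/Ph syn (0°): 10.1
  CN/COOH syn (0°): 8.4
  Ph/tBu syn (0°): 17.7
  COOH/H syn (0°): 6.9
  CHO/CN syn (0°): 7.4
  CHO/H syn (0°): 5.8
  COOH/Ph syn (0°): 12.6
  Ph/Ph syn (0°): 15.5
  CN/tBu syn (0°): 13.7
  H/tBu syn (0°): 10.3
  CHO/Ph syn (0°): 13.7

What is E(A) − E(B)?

A is eclipsed. CHO at 0° is eclipsed with Ph at 0° (13.7); COOH at 120° is eclipsed with H at 120° (6.9); tBu at 240° is eclipsed with CN at 240° (13.7). Total 34.3 kJ/mol.
B is eclipsed. CHO at 0° is eclipsed with CN at 0° (7.4); COOH at 120° is eclipsed with Ph at 120° (12.6); tBu at 240° is eclipsed with H at 240° (10.3). Total 30.3 kJ/mol.
E(A) − E(B) = 34.3 − 30.3 = +4.0 kJ/mol.

+4.0 kJ/mol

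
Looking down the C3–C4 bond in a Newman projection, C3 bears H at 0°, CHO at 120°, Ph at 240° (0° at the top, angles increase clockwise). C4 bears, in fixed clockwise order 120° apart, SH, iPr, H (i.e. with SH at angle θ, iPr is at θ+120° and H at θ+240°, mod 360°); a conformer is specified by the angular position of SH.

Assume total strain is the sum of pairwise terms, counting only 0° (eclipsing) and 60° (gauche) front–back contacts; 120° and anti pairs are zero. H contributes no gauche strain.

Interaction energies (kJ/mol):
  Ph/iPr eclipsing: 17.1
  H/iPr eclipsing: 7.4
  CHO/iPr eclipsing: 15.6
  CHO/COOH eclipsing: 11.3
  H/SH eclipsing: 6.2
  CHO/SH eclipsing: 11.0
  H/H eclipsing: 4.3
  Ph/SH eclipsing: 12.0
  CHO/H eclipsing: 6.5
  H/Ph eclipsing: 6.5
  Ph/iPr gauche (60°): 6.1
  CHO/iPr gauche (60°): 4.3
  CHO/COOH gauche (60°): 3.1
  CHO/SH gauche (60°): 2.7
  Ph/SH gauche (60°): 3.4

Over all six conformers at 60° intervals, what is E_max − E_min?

24.7 kJ/mol

SH at 0° (eclipsed): H(0°)/SH(0°) eclipsed 6.2; CHO(120°)/iPr(120°) eclipsed 15.6; Ph(240°)/H(240°) eclipsed 6.5 → 28.3 kJ/mol.
SH at 60° (staggered): CHO(120°)/SH(60°) gauche 2.7; CHO(120°)/iPr(180°) gauche 4.3; Ph(240°)/iPr(180°) gauche 6.1 → 13.1 kJ/mol.
SH at 120° (eclipsed): H(0°)/H(0°) eclipsed 4.3; CHO(120°)/SH(120°) eclipsed 11.0; Ph(240°)/iPr(240°) eclipsed 17.1 → 32.4 kJ/mol.
SH at 180° (staggered): CHO(120°)/SH(180°) gauche 2.7; Ph(240°)/SH(180°) gauche 3.4; Ph(240°)/iPr(300°) gauche 6.1 → 12.2 kJ/mol.
SH at 240° (eclipsed): H(0°)/iPr(0°) eclipsed 7.4; CHO(120°)/H(120°) eclipsed 6.5; Ph(240°)/SH(240°) eclipsed 12.0 → 25.9 kJ/mol.
SH at 300° (staggered): CHO(120°)/iPr(60°) gauche 4.3; Ph(240°)/SH(300°) gauche 3.4 → 7.7 kJ/mol.
Max at 120° (32.4 kJ/mol), min at 300° (7.7 kJ/mol); barrier = 24.7 kJ/mol.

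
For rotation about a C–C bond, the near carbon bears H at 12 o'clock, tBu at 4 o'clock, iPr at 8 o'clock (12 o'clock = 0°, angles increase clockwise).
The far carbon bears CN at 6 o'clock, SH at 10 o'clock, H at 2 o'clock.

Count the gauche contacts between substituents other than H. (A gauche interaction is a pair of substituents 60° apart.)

Non-H gauche pairs: tBu(120°)/CN(180°); iPr(240°)/CN(180°); iPr(240°)/SH(300°) — 3 interactions.

3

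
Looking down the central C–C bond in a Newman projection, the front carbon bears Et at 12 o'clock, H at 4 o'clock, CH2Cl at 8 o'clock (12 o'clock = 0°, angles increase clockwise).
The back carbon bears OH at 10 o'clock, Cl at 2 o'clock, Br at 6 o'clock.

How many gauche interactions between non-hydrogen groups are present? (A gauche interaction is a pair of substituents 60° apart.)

4

Non-H gauche pairs: Et(0°)/OH(300°); Et(0°)/Cl(60°); CH2Cl(240°)/OH(300°); CH2Cl(240°)/Br(180°) — 4 interactions.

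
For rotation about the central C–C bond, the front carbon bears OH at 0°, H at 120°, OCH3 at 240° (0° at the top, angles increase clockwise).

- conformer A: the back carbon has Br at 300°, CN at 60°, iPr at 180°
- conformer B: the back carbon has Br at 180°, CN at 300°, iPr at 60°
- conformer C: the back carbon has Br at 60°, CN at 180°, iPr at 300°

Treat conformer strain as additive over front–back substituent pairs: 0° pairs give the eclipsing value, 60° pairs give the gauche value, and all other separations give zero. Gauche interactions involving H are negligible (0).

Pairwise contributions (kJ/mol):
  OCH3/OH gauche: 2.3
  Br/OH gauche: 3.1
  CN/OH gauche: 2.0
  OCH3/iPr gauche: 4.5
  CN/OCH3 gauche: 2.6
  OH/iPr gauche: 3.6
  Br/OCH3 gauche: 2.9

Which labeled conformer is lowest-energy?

A (staggered): OH–Br gauche, OH–CN gauche, OCH3–Br gauche, OCH3–iPr gauche; 3.1 + 2.0 + 2.9 + 4.5 = 12.5 kJ/mol.
B (staggered): OH–CN gauche, OH–iPr gauche, OCH3–Br gauche, OCH3–CN gauche; 2.0 + 3.6 + 2.9 + 2.6 = 11.1 kJ/mol.
C (staggered): OH–Br gauche, OH–iPr gauche, OCH3–CN gauche, OCH3–iPr gauche; 3.1 + 3.6 + 2.6 + 4.5 = 13.8 kJ/mol.
B has the lowest total (11.1 kJ/mol).

B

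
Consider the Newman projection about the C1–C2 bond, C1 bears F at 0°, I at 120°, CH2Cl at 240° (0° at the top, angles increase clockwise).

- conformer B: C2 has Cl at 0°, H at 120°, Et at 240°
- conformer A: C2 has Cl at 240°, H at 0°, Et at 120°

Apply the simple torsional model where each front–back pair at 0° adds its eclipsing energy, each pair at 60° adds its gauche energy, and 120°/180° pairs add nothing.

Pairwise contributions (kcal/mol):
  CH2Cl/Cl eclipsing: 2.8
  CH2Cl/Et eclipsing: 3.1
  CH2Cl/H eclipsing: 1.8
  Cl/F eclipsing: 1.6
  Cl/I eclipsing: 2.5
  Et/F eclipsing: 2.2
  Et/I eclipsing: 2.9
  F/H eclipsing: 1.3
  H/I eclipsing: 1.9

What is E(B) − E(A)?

-0.4 kcal/mol

B (eclipsed): F(0°)/Cl(0°) eclipsed 1.6; I(120°)/H(120°) eclipsed 1.9; CH2Cl(240°)/Et(240°) eclipsed 3.1 → 6.6 kcal/mol.
A (eclipsed): F(0°)/H(0°) eclipsed 1.3; I(120°)/Et(120°) eclipsed 2.9; CH2Cl(240°)/Cl(240°) eclipsed 2.8 → 7.0 kcal/mol.
E(B) − E(A) = 6.6 − 7.0 = -0.4 kcal/mol.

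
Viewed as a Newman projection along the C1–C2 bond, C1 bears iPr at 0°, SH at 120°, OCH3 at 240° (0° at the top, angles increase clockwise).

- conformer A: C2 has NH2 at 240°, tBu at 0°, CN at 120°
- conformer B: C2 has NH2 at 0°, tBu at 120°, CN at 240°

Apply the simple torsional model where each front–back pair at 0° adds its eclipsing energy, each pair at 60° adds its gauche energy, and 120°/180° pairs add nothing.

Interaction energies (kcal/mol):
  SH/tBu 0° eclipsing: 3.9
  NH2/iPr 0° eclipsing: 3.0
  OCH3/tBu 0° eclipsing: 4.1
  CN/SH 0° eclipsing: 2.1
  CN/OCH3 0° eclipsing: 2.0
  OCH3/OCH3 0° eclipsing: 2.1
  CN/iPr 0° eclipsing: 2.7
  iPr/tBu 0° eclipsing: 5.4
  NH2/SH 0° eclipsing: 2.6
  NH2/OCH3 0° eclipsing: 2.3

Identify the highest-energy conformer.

A (eclipsed): iPr–tBu eclipsed, SH–CN eclipsed, OCH3–NH2 eclipsed; 5.4 + 2.1 + 2.3 = 9.8 kcal/mol.
B (eclipsed): iPr–NH2 eclipsed, SH–tBu eclipsed, OCH3–CN eclipsed; 3.0 + 3.9 + 2.0 = 8.9 kcal/mol.
A has the highest total (9.8 kcal/mol).

A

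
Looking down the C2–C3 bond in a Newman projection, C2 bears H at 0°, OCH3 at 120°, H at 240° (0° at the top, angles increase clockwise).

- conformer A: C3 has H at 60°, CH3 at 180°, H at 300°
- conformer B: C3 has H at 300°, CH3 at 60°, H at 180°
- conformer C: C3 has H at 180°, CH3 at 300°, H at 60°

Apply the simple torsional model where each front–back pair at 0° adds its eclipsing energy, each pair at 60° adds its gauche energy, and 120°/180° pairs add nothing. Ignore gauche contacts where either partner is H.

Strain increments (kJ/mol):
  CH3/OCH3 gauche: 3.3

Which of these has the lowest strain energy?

A (staggered): OCH3(120°)/CH3(180°) gauche 3.3 → 3.3 kJ/mol.
B (staggered): OCH3(120°)/CH3(60°) gauche 3.3 → 3.3 kJ/mol.
C (staggered): no non-H gauche contacts → 0.0 kJ/mol.
C has the lowest total (0.0 kJ/mol).

C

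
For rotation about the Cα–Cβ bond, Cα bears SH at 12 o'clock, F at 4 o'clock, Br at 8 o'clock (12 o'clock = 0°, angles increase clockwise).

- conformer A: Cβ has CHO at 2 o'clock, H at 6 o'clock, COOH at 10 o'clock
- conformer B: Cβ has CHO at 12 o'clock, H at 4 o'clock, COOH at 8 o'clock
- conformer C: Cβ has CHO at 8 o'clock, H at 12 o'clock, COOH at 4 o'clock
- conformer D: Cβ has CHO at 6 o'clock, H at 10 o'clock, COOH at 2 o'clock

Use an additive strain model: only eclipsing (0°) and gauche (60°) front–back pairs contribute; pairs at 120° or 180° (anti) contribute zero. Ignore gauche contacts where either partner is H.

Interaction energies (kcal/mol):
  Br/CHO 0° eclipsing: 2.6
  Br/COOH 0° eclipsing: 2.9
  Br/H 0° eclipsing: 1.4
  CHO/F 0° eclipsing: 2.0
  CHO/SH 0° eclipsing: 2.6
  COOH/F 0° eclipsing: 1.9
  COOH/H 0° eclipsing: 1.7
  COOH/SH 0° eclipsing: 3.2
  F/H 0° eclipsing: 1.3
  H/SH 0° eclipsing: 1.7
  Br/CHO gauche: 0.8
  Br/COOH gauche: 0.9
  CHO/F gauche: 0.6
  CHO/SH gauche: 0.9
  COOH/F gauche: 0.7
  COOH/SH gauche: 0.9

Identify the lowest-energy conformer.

A (staggered): SH–CHO gauche, SH–COOH gauche, F–CHO gauche, Br–COOH gauche; 0.9 + 0.9 + 0.6 + 0.9 = 3.3 kcal/mol.
B (eclipsed): SH–CHO eclipsed, F–H eclipsed, Br–COOH eclipsed; 2.6 + 1.3 + 2.9 = 6.8 kcal/mol.
C (eclipsed): SH–H eclipsed, F–COOH eclipsed, Br–CHO eclipsed; 1.7 + 1.9 + 2.6 = 6.2 kcal/mol.
D (staggered): SH–COOH gauche, F–CHO gauche, F–COOH gauche, Br–CHO gauche; 0.9 + 0.6 + 0.7 + 0.8 = 3.0 kcal/mol.
D has the lowest total (3.0 kcal/mol).

D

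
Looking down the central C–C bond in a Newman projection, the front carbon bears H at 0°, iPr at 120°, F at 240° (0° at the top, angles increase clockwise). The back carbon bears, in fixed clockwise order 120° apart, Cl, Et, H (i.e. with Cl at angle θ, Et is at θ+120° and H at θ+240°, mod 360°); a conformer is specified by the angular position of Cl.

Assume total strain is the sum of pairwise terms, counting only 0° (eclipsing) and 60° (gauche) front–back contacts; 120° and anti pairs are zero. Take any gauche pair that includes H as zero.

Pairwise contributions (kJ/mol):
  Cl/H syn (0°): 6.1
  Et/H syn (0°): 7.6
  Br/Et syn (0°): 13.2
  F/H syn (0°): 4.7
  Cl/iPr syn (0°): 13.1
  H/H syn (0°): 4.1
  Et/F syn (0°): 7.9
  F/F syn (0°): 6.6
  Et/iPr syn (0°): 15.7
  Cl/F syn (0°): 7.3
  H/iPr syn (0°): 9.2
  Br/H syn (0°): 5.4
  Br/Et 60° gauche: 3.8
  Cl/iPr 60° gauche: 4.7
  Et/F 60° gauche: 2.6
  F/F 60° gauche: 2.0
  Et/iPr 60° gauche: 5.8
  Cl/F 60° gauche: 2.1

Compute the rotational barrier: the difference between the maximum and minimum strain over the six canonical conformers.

18.6 kJ/mol

Cl at 0° (eclipsed): H(0°)/Cl(0°) eclipsed 6.1; iPr(120°)/Et(120°) eclipsed 15.7; F(240°)/H(240°) eclipsed 4.7 → 26.5 kJ/mol.
Cl at 60° (staggered): iPr(120°)/Cl(60°) gauche 4.7; iPr(120°)/Et(180°) gauche 5.8; F(240°)/Et(180°) gauche 2.6 → 13.1 kJ/mol.
Cl at 120° (eclipsed): H(0°)/H(0°) eclipsed 4.1; iPr(120°)/Cl(120°) eclipsed 13.1; F(240°)/Et(240°) eclipsed 7.9 → 25.1 kJ/mol.
Cl at 180° (staggered): iPr(120°)/Cl(180°) gauche 4.7; F(240°)/Cl(180°) gauche 2.1; F(240°)/Et(300°) gauche 2.6 → 9.4 kJ/mol.
Cl at 240° (eclipsed): H(0°)/Et(0°) eclipsed 7.6; iPr(120°)/H(120°) eclipsed 9.2; F(240°)/Cl(240°) eclipsed 7.3 → 24.1 kJ/mol.
Cl at 300° (staggered): iPr(120°)/Et(60°) gauche 5.8; F(240°)/Cl(300°) gauche 2.1 → 7.9 kJ/mol.
Max at 0° (26.5 kJ/mol), min at 300° (7.9 kJ/mol); barrier = 18.6 kJ/mol.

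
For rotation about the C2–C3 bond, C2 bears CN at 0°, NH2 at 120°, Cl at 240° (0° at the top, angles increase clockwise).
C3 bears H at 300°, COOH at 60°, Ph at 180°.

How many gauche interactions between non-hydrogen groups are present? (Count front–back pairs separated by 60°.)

4

Non-H gauche pairs: CN(0°)/COOH(60°); NH2(120°)/COOH(60°); NH2(120°)/Ph(180°); Cl(240°)/Ph(180°) — 4 interactions.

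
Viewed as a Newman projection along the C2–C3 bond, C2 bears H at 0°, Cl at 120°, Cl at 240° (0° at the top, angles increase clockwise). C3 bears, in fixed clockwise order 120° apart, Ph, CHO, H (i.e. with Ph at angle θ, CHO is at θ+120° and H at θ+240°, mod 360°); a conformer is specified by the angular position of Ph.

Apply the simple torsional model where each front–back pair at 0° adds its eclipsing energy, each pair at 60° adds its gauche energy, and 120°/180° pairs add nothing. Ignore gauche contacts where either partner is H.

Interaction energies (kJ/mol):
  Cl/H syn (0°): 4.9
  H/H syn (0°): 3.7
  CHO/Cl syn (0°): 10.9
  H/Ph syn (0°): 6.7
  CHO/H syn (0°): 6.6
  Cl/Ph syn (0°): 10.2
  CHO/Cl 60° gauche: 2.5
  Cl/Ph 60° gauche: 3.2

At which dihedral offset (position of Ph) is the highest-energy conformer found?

Ph at 0° (eclipsed): H(0°)/Ph(0°) eclipsed 6.7; Cl(120°)/CHO(120°) eclipsed 10.9; Cl(240°)/H(240°) eclipsed 4.9 → 22.5 kJ/mol.
Ph at 60° (staggered): Cl(120°)/Ph(60°) gauche 3.2; Cl(120°)/CHO(180°) gauche 2.5; Cl(240°)/CHO(180°) gauche 2.5 → 8.2 kJ/mol.
Ph at 120° (eclipsed): H(0°)/H(0°) eclipsed 3.7; Cl(120°)/Ph(120°) eclipsed 10.2; Cl(240°)/CHO(240°) eclipsed 10.9 → 24.8 kJ/mol.
Ph at 180° (staggered): Cl(120°)/Ph(180°) gauche 3.2; Cl(240°)/Ph(180°) gauche 3.2; Cl(240°)/CHO(300°) gauche 2.5 → 8.9 kJ/mol.
Ph at 240° (eclipsed): H(0°)/CHO(0°) eclipsed 6.6; Cl(120°)/H(120°) eclipsed 4.9; Cl(240°)/Ph(240°) eclipsed 10.2 → 21.7 kJ/mol.
Ph at 300° (staggered): Cl(120°)/CHO(60°) gauche 2.5; Cl(240°)/Ph(300°) gauche 3.2 → 5.7 kJ/mol.
The maximum (24.8 kJ/mol) occurs with Ph at 120°.

120°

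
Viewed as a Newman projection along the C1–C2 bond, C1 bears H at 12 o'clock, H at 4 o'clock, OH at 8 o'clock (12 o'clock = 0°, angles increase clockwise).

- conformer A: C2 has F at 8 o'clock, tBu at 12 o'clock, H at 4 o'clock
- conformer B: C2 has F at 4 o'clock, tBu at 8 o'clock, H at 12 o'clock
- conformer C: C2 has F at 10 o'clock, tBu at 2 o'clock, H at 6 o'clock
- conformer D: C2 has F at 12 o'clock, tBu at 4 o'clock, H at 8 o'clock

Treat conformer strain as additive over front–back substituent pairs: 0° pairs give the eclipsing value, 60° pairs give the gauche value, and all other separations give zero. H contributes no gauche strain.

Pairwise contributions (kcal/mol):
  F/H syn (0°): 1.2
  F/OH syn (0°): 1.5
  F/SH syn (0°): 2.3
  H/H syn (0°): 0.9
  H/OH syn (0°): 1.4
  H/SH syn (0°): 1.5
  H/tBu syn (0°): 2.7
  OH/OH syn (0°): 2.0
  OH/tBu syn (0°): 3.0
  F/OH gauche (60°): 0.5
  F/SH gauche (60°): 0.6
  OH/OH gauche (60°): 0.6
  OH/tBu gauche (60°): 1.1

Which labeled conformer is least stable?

D

A (eclipsed): H–tBu eclipsed, H–H eclipsed, OH–F eclipsed; 2.7 + 0.9 + 1.5 = 5.1 kcal/mol.
B (eclipsed): H–H eclipsed, H–F eclipsed, OH–tBu eclipsed; 0.9 + 1.2 + 3.0 = 5.1 kcal/mol.
C (staggered): OH–F gauche; 0.5 = 0.5 kcal/mol.
D (eclipsed): H–F eclipsed, H–tBu eclipsed, OH–H eclipsed; 1.2 + 2.7 + 1.4 = 5.3 kcal/mol.
D has the highest total (5.3 kcal/mol).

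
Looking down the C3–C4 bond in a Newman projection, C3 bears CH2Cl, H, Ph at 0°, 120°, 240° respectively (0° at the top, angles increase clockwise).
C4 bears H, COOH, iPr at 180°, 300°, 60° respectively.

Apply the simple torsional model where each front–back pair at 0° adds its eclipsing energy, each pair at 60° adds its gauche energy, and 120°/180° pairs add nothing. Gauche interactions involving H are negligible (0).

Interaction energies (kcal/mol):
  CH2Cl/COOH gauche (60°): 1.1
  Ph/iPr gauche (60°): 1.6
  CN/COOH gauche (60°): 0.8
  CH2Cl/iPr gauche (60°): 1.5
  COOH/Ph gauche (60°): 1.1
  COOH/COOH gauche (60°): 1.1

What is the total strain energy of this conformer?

3.7 kcal/mol

This conformer is staggered. CH2Cl at 0° is gauche with COOH at 300° (1.1); CH2Cl at 0° is gauche with iPr at 60° (1.5); Ph at 240° is gauche with COOH at 300° (1.1). Total 3.7 kcal/mol.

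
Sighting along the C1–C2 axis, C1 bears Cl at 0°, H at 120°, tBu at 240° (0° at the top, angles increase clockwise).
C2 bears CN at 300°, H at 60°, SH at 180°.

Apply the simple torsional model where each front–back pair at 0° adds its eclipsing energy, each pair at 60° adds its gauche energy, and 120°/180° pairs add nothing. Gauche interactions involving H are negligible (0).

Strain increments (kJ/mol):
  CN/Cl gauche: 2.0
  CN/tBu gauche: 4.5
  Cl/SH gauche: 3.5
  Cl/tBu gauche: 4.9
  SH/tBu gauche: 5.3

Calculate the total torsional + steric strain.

This conformer (staggered): Cl–CN gauche, tBu–CN gauche, tBu–SH gauche; 2.0 + 4.5 + 5.3 = 11.8 kJ/mol.

11.8 kJ/mol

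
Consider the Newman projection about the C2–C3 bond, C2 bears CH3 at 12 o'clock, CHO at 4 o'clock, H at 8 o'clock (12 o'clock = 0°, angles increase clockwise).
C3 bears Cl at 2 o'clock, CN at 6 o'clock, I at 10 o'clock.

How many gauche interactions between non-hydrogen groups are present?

4

Non-H gauche pairs: CH3(0°)/Cl(60°); CH3(0°)/I(300°); CHO(120°)/Cl(60°); CHO(120°)/CN(180°) — 4 interactions.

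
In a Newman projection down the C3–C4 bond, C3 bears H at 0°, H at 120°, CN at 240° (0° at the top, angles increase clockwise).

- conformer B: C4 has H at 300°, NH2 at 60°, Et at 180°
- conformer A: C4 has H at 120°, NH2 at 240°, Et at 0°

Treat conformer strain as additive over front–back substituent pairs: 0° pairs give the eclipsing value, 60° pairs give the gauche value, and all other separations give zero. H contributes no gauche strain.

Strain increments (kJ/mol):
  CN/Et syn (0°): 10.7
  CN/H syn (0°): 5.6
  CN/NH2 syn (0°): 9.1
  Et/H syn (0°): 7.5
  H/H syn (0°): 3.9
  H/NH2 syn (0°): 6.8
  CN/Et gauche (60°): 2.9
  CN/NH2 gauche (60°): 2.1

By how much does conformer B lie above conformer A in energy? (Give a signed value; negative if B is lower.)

-17.6 kJ/mol

B (staggered): CN–Et gauche; 2.9 = 2.9 kJ/mol.
A (eclipsed): H–Et eclipsed, H–H eclipsed, CN–NH2 eclipsed; 7.5 + 3.9 + 9.1 = 20.5 kJ/mol.
E(B) − E(A) = 2.9 − 20.5 = -17.6 kJ/mol.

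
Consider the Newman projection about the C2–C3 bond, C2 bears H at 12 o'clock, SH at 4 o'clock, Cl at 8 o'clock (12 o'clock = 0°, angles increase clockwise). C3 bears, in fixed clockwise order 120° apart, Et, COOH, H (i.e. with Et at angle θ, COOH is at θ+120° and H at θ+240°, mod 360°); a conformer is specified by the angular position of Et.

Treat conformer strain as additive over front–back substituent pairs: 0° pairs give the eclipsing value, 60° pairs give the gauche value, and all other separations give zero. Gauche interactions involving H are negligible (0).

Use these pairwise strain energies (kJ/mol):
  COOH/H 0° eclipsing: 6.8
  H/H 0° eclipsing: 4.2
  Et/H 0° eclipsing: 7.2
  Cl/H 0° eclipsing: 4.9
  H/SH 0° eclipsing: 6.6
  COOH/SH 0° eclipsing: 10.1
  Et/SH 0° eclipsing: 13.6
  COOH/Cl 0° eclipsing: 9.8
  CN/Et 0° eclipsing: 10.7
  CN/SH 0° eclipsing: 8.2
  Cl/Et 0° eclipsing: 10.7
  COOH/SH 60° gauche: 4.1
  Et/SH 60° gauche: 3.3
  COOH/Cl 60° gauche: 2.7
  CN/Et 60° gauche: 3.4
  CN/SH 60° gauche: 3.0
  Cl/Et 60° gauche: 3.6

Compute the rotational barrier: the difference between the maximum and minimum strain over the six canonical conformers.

19.9 kJ/mol

Et at 0° (eclipsed): H–Et eclipsed, SH–COOH eclipsed, Cl–H eclipsed; 7.2 + 10.1 + 4.9 = 22.2 kJ/mol.
Et at 60° (staggered): SH–Et gauche, SH–COOH gauche, Cl–COOH gauche; 3.3 + 4.1 + 2.7 = 10.1 kJ/mol.
Et at 120° (eclipsed): H–H eclipsed, SH–Et eclipsed, Cl–COOH eclipsed; 4.2 + 13.6 + 9.8 = 27.6 kJ/mol.
Et at 180° (staggered): SH–Et gauche, Cl–Et gauche, Cl–COOH gauche; 3.3 + 3.6 + 2.7 = 9.6 kJ/mol.
Et at 240° (eclipsed): H–COOH eclipsed, SH–H eclipsed, Cl–Et eclipsed; 6.8 + 6.6 + 10.7 = 24.1 kJ/mol.
Et at 300° (staggered): SH–COOH gauche, Cl–Et gauche; 4.1 + 3.6 = 7.7 kJ/mol.
Max at 120° (27.6 kJ/mol), min at 300° (7.7 kJ/mol); barrier = 19.9 kJ/mol.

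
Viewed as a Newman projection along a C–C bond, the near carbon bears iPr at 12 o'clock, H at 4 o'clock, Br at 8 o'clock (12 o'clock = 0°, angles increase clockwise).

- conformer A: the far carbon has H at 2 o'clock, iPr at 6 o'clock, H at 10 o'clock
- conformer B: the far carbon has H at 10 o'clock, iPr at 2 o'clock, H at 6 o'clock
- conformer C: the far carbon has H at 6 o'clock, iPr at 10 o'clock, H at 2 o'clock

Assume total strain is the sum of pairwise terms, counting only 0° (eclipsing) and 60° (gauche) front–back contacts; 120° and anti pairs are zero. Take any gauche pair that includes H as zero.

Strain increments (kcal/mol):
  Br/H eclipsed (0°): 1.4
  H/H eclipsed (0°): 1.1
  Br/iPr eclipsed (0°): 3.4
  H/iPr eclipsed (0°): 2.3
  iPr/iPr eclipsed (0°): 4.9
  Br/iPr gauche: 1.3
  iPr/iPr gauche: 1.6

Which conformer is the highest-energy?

C

A (staggered): Br–iPr gauche; 1.3 = 1.3 kcal/mol.
B (staggered): iPr–iPr gauche; 1.6 = 1.6 kcal/mol.
C (staggered): iPr–iPr gauche, Br–iPr gauche; 1.6 + 1.3 = 2.9 kcal/mol.
C has the highest total (2.9 kcal/mol).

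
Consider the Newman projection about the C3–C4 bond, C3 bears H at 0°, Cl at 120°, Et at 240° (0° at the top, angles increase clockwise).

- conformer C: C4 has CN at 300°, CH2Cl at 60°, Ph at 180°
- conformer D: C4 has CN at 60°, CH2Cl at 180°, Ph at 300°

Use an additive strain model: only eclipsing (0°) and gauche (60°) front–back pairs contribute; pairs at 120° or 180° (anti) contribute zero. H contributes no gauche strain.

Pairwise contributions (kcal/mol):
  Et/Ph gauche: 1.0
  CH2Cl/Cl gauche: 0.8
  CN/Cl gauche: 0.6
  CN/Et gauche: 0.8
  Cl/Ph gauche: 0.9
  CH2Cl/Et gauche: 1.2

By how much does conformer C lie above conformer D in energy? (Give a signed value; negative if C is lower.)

C is staggered. Cl at 120° is gauche with CH2Cl at 60° (0.8); Cl at 120° is gauche with Ph at 180° (0.9); Et at 240° is gauche with CN at 300° (0.8); Et at 240° is gauche with Ph at 180° (1.0). Total 3.5 kcal/mol.
D is staggered. Cl at 120° is gauche with CN at 60° (0.6); Cl at 120° is gauche with CH2Cl at 180° (0.8); Et at 240° is gauche with CH2Cl at 180° (1.2); Et at 240° is gauche with Ph at 300° (1.0). Total 3.6 kcal/mol.
E(C) − E(D) = 3.5 − 3.6 = -0.1 kcal/mol.

-0.1 kcal/mol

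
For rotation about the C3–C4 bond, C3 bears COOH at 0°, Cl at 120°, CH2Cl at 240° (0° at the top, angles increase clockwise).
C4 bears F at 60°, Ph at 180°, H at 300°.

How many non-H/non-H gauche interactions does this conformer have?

Non-H gauche pairs: COOH(0°)/F(60°); Cl(120°)/F(60°); Cl(120°)/Ph(180°); CH2Cl(240°)/Ph(180°) — 4 interactions.

4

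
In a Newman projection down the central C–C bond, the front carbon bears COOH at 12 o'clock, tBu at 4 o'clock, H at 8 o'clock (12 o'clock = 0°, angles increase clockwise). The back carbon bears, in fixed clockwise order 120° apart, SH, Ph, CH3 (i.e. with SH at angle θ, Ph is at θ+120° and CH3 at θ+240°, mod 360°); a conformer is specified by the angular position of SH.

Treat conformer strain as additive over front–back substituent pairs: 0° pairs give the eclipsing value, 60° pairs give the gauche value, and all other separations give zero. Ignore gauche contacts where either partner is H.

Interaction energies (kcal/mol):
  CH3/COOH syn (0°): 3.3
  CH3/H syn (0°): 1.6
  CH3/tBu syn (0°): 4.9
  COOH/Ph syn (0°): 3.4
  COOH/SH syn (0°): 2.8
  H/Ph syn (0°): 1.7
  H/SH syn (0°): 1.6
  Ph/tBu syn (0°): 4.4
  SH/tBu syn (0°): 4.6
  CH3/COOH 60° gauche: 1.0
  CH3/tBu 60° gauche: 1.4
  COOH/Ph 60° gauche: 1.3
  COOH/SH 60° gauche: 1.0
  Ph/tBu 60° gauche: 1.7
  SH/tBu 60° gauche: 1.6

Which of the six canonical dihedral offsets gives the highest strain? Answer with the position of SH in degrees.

SH at 0° (eclipsed): COOH–SH eclipsed, tBu–Ph eclipsed, H–CH3 eclipsed; 2.8 + 4.4 + 1.6 = 8.8 kcal/mol.
SH at 60° (staggered): COOH–SH gauche, COOH–CH3 gauche, tBu–SH gauche, tBu–Ph gauche; 1.0 + 1.0 + 1.6 + 1.7 = 5.3 kcal/mol.
SH at 120° (eclipsed): COOH–CH3 eclipsed, tBu–SH eclipsed, H–Ph eclipsed; 3.3 + 4.6 + 1.7 = 9.6 kcal/mol.
SH at 180° (staggered): COOH–Ph gauche, COOH–CH3 gauche, tBu–SH gauche, tBu–CH3 gauche; 1.3 + 1.0 + 1.6 + 1.4 = 5.3 kcal/mol.
SH at 240° (eclipsed): COOH–Ph eclipsed, tBu–CH3 eclipsed, H–SH eclipsed; 3.4 + 4.9 + 1.6 = 9.9 kcal/mol.
SH at 300° (staggered): COOH–SH gauche, COOH–Ph gauche, tBu–Ph gauche, tBu–CH3 gauche; 1.0 + 1.3 + 1.7 + 1.4 = 5.4 kcal/mol.
The maximum (9.9 kcal/mol) occurs with SH at 240°.

240°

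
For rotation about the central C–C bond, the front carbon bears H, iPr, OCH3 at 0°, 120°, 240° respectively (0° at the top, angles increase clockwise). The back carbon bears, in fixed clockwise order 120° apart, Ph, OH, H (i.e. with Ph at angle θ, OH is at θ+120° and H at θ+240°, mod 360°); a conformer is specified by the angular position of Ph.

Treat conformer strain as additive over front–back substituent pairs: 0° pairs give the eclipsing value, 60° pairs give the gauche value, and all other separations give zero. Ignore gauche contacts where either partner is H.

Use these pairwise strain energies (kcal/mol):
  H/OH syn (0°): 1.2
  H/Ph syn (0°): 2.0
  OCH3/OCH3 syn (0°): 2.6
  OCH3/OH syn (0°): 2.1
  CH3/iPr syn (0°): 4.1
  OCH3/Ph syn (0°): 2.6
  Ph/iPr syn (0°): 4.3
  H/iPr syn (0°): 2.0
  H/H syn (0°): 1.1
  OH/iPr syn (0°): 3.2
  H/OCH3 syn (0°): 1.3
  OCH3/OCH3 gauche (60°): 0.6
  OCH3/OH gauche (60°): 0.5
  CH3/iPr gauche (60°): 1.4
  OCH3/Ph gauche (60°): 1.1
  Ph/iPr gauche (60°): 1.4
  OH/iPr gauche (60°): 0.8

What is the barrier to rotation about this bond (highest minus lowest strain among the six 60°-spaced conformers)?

5.6 kcal/mol

Ph at 0° is eclipsed. H at 0° is eclipsed with Ph at 0° (2.0); iPr at 120° is eclipsed with OH at 120° (3.2); OCH3 at 240° is eclipsed with H at 240° (1.3). Total 6.5 kcal/mol.
Ph at 60° is staggered. iPr at 120° is gauche with Ph at 60° (1.4); iPr at 120° is gauche with OH at 180° (0.8); OCH3 at 240° is gauche with OH at 180° (0.5). Total 2.7 kcal/mol.
Ph at 120° is eclipsed. H at 0° is eclipsed with H at 0° (1.1); iPr at 120° is eclipsed with Ph at 120° (4.3); OCH3 at 240° is eclipsed with OH at 240° (2.1). Total 7.5 kcal/mol.
Ph at 180° is staggered. iPr at 120° is gauche with Ph at 180° (1.4); OCH3 at 240° is gauche with Ph at 180° (1.1); OCH3 at 240° is gauche with OH at 300° (0.5). Total 3.0 kcal/mol.
Ph at 240° is eclipsed. H at 0° is eclipsed with OH at 0° (1.2); iPr at 120° is eclipsed with H at 120° (2.0); OCH3 at 240° is eclipsed with Ph at 240° (2.6). Total 5.8 kcal/mol.
Ph at 300° is staggered. iPr at 120° is gauche with OH at 60° (0.8); OCH3 at 240° is gauche with Ph at 300° (1.1). Total 1.9 kcal/mol.
Max at 120° (7.5 kcal/mol), min at 300° (1.9 kcal/mol); barrier = 5.6 kcal/mol.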